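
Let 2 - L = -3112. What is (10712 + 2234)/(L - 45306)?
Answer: -6473/21096 ≈ -0.30684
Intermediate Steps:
L = 3114 (L = 2 - 1*(-3112) = 2 + 3112 = 3114)
(10712 + 2234)/(L - 45306) = (10712 + 2234)/(3114 - 45306) = 12946/(-42192) = 12946*(-1/42192) = -6473/21096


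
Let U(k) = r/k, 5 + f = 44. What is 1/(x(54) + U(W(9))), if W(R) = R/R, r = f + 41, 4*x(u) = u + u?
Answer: 1/107 ≈ 0.0093458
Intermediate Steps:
f = 39 (f = -5 + 44 = 39)
x(u) = u/2 (x(u) = (u + u)/4 = (2*u)/4 = u/2)
r = 80 (r = 39 + 41 = 80)
W(R) = 1
U(k) = 80/k
1/(x(54) + U(W(9))) = 1/((1/2)*54 + 80/1) = 1/(27 + 80*1) = 1/(27 + 80) = 1/107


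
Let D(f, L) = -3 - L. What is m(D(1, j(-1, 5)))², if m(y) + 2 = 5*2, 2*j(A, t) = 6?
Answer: 64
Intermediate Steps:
j(A, t) = 3 (j(A, t) = (½)*6 = 3)
m(y) = 8 (m(y) = -2 + 5*2 = -2 + 10 = 8)
m(D(1, j(-1, 5)))² = 8² = 64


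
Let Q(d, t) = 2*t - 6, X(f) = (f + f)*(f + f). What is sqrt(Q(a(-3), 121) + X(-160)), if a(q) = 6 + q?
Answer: 6*sqrt(2851) ≈ 320.37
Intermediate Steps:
X(f) = 4*f**2 (X(f) = (2*f)*(2*f) = 4*f**2)
Q(d, t) = -6 + 2*t
sqrt(Q(a(-3), 121) + X(-160)) = sqrt((-6 + 2*121) + 4*(-160)**2) = sqrt((-6 + 242) + 4*25600) = sqrt(236 + 102400) = sqrt(102636) = 6*sqrt(2851)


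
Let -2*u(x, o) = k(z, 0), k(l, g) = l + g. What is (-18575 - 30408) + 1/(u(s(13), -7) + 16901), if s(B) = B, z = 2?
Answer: -827812699/16900 ≈ -48983.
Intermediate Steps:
k(l, g) = g + l
u(x, o) = -1 (u(x, o) = -(0 + 2)/2 = -½*2 = -1)
(-18575 - 30408) + 1/(u(s(13), -7) + 16901) = (-18575 - 30408) + 1/(-1 + 16901) = -48983 + 1/16900 = -827812699/16900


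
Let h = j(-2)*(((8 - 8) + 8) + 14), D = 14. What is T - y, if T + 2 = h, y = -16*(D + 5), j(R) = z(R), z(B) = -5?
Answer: 192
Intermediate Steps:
j(R) = -5
y = -304 (y = -16*(14 + 5) = -16*19 = -304)
h = -110 (h = -5*(((8 - 8) + 8) + 14) = -5*((0 + 8) + 14) = -5*(8 + 14) = -5*22 = -110)
T = -112 (T = -2 - 110 = -112)
T - y = -112 - 1*(-304) = -112 + 304 = 192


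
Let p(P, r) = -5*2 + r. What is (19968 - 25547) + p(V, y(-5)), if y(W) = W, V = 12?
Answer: -5594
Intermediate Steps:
p(P, r) = -10 + r
(19968 - 25547) + p(V, y(-5)) = (19968 - 25547) + (-10 - 5) = -5579 - 15 = -5594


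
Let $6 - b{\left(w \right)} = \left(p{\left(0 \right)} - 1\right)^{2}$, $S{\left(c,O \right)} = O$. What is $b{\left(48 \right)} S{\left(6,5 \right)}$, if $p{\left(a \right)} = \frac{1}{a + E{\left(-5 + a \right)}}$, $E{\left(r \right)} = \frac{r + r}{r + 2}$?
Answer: $\frac{551}{20} \approx 27.55$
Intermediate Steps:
$E{\left(r \right)} = \frac{2 r}{2 + r}$
$p{\left(a \right)} = \frac{1}{a + \frac{2 \left(-5 + a\right)}{-3 + a}}$ ($p{\left(a \right)} = \frac{1}{a + \frac{2 \left(-5 + a\right)}{2 + \left(-5 + a\right)}} = \frac{1}{a + \frac{2 \left(-5 + a\right)}{-3 + a}}$)
$b{\left(w \right)} = \frac{551}{100}$ ($b{\left(w \right)} = 6 - \left(\frac{-3 + 0}{-10 + 0^{2} - 0} - 1\right)^{2} = 6 - \left(\frac{1}{-10 + 0 + 0} \left(-3\right) - 1\right)^{2} = 6 - \left(\frac{1}{-10} \left(-3\right) - 1\right)^{2} = 6 - \left(\left(- \frac{1}{10}\right) \left(-3\right) - 1\right)^{2} = 6 - \left(\frac{3}{10} - 1\right)^{2} = 6 - \left(- \frac{7}{10}\right)^{2} = 6 - \frac{49}{100} = \frac{551}{100}$)
$b{\left(48 \right)} S{\left(6,5 \right)} = \frac{551}{100} \cdot 5 = \frac{551}{20}$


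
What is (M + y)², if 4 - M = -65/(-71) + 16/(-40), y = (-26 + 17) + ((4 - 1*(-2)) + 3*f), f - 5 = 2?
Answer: 58171129/126025 ≈ 461.58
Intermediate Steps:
f = 7 (f = 5 + 2 = 7)
y = 18 (y = (-26 + 17) + ((4 - 1*(-2)) + 3*7) = -9 + ((4 + 2) + 21) = -9 + (6 + 21) = -9 + 27 = 18)
M = 1237/355 (M = 4 - (-65/(-71) + 16/(-40)) = 4 - (-65*(-1/71) + 16*(-1/40)) = 4 - (65/71 - ⅖) = 4 - 1*183/355 = 4 - 183/355 = 1237/355 ≈ 3.4845)
(M + y)² = (1237/355 + 18)² = (7627/355)² = 58171129/126025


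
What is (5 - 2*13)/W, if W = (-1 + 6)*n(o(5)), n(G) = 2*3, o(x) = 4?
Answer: -7/10 ≈ -0.70000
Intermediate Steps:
n(G) = 6
W = 30 (W = (-1 + 6)*6 = 5*6 = 30)
(5 - 2*13)/W = (5 - 2*13)/30 = (5 - 26)*(1/30) = -21*1/30 = -7/10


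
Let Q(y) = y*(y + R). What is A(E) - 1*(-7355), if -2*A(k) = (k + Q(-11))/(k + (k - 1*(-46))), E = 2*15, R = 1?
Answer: 389780/53 ≈ 7354.3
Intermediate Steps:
Q(y) = y*(1 + y) (Q(y) = y*(y + 1) = y*(1 + y))
E = 30
A(k) = -(110 + k)/(2*(46 + 2*k)) (A(k) = -(k - 11*(1 - 11))/(2*(k + (k - 1*(-46)))) = -(k - 11*(-10))/(2*(k + (k + 46))) = -(k + 110)/(2*(k + (46 + k))) = -(110 + k)/(2*(46 + 2*k)))
A(E) - 1*(-7355) = (-110 - 1*30)/(4*(23 + 30)) - 1*(-7355) = (¼)*(-110 - 30)/53 + 7355 = (¼)*(1/53)*(-140) + 7355 = -35/53 + 7355 = 389780/53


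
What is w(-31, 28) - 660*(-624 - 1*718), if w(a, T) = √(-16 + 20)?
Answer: 885722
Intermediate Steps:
w(a, T) = 2 (w(a, T) = √4 = 2)
w(-31, 28) - 660*(-624 - 1*718) = 2 - 660*(-624 - 1*718) = 2 - 660*(-624 - 718) = 2 - 660*(-1342) = 2 + 885720 = 885722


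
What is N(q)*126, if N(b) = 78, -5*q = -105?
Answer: 9828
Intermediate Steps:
q = 21 (q = -⅕*(-105) = 21)
N(q)*126 = 78*126 = 9828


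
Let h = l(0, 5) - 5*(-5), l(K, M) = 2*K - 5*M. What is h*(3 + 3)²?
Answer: 0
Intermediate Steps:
l(K, M) = -5*M + 2*K
h = 0 (h = (-5*5 + 2*0) - 5*(-5) = (-25 + 0) + 25 = -25 + 25 = 0)
h*(3 + 3)² = 0*(3 + 3)² = 0*6² = 0*36 = 0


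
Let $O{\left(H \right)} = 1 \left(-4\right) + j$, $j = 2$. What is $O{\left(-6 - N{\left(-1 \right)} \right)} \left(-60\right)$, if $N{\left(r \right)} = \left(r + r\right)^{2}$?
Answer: $120$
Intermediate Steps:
$N{\left(r \right)} = 4 r^{2}$ ($N{\left(r \right)} = \left(2 r\right)^{2} = 4 r^{2}$)
$O{\left(H \right)} = -2$ ($O{\left(H \right)} = 1 \left(-4\right) + 2 = -4 + 2 = -2$)
$O{\left(-6 - N{\left(-1 \right)} \right)} \left(-60\right) = \left(-2\right) \left(-60\right) = 120$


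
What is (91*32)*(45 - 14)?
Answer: 90272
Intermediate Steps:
(91*32)*(45 - 14) = 2912*31 = 90272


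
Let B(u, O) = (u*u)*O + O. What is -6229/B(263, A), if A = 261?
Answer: -6229/18053370 ≈ -0.00034503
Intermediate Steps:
B(u, O) = O + O*u² (B(u, O) = u²*O + O = O*u² + O = O + O*u²)
-6229/B(263, A) = -6229*1/(261*(1 + 263²)) = -6229*1/(261*(1 + 69169)) = -6229/(261*69170) = -6229/18053370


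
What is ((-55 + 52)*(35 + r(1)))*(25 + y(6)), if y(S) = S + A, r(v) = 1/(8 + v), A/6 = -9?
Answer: 7268/3 ≈ 2422.7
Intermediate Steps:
A = -54 (A = 6*(-9) = -54)
y(S) = -54 + S (y(S) = S - 54 = -54 + S)
((-55 + 52)*(35 + r(1)))*(25 + y(6)) = ((-55 + 52)*(35 + 1/(8 + 1)))*(25 + (-54 + 6)) = (-3*(35 + 1/9))*(25 - 48) = -3*(35 + ⅑)*(-23) = -3*316/9*(-23) = -316/3*(-23) = 7268/3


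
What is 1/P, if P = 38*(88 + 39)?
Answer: 1/4826 ≈ 0.00020721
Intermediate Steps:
P = 4826 (P = 38*127 = 4826)
1/P = 1/4826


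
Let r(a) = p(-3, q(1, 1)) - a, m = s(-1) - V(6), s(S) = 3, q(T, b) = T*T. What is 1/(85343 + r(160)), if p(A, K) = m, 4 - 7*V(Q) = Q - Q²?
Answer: 7/596268 ≈ 1.1740e-5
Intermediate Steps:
q(T, b) = T²
V(Q) = 4/7 - Q/7 + Q²/7 (V(Q) = 4/7 - (Q - Q²)/7 = 4/7 + (-Q/7 + Q²/7) = 4/7 - Q/7 + Q²/7)
m = -13/7 (m = 3 - (4/7 - ⅐*6 + (⅐)*6²) = 3 - (4/7 - 6/7 + (⅐)*36) = 3 - (4/7 - 6/7 + 36/7) = 3 - 1*34/7 = 3 - 34/7 = -13/7 ≈ -1.8571)
p(A, K) = -13/7
r(a) = -13/7 - a
1/(85343 + r(160)) = 1/(85343 + (-13/7 - 1*160)) = 1/(85343 + (-13/7 - 160)) = 1/(85343 - 1133/7) = 1/(596268/7) = 7/596268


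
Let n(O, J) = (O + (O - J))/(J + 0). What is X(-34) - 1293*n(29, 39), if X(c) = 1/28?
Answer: -229279/364 ≈ -629.89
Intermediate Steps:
X(c) = 1/28
n(O, J) = (-J + 2*O)/J
X(-34) - 1293*n(29, 39) = 1/28 - 1293*(-1*39 + 2*29)/39 = 1/28 - 431*(-39 + 58)/13 = 1/28 - 431*19/13 = 1/28 - 1293*19/39 = 1/28 - 8189/13 = -229279/364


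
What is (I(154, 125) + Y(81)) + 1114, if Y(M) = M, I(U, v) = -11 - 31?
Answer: 1153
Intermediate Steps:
I(U, v) = -42
(I(154, 125) + Y(81)) + 1114 = (-42 + 81) + 1114 = 39 + 1114 = 1153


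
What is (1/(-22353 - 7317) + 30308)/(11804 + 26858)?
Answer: 899238359/1147101540 ≈ 0.78392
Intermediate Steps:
(1/(-22353 - 7317) + 30308)/(11804 + 26858) = (1/(-29670) + 30308)/38662 = (-1/29670 + 30308)*(1/38662) = (899238359/29670)*(1/38662) = 899238359/1147101540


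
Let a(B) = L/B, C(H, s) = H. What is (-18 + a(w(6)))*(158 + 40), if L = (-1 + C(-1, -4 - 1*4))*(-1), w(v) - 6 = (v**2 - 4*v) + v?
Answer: -7095/2 ≈ -3547.5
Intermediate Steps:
w(v) = 6 + v**2 - 3*v (w(v) = 6 + ((v**2 - 4*v) + v) = 6 + (v**2 - 3*v) = 6 + v**2 - 3*v)
L = 2 (L = (-1 - 1)*(-1) = -2*(-1) = 2)
a(B) = 2/B
(-18 + a(w(6)))*(158 + 40) = (-18 + 2/(6 + 6**2 - 3*6))*(158 + 40) = (-18 + 2/(6 + 36 - 18))*198 = (-18 + 2/24)*198 = (-18 + 2*(1/24))*198 = (-18 + 1/12)*198 = -215/12*198 = -7095/2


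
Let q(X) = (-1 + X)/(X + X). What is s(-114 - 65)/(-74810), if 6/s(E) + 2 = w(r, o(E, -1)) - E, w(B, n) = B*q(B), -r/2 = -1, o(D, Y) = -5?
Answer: -6/13278775 ≈ -4.5185e-7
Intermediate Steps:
r = 2 (r = -2*(-1) = 2)
q(X) = (-1 + X)/(2*X) (q(X) = (-1 + X)/((2*X)) = (-1 + X)*(1/(2*X)) = (-1 + X)/(2*X))
w(B, n) = -1/2 + B/2 (w(B, n) = B*((-1 + B)/(2*B)) = -1/2 + B/2)
s(E) = 6/(-3/2 - E) (s(E) = 6/(-2 + ((-1/2 + (1/2)*2) - E)) = 6/(-2 + ((-1/2 + 1) - E)) = 6/(-2 + (1/2 - E)) = 6/(-3/2 - E))
s(-114 - 65)/(-74810) = -12/(3 + 2*(-114 - 65))/(-74810) = -12/(3 + 2*(-179))*(-1/74810) = -12/(3 - 358)*(-1/74810) = -12/(-355)*(-1/74810) = -12*(-1/355)*(-1/74810) = (12/355)*(-1/74810) = -6/13278775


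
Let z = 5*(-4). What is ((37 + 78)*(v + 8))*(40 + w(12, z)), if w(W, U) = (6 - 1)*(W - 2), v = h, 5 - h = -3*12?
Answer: 507150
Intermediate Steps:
z = -20
h = 41 (h = 5 - (-3)*12 = 5 - 1*(-36) = 5 + 36 = 41)
v = 41
w(W, U) = -10 + 5*W (w(W, U) = 5*(-2 + W) = -10 + 5*W)
((37 + 78)*(v + 8))*(40 + w(12, z)) = ((37 + 78)*(41 + 8))*(40 + (-10 + 5*12)) = (115*49)*(40 + (-10 + 60)) = 5635*(40 + 50) = 5635*90 = 507150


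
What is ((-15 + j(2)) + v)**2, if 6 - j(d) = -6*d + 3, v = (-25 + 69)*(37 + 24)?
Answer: 7203856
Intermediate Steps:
v = 2684 (v = 44*61 = 2684)
j(d) = 3 + 6*d (j(d) = 6 - (-6*d + 3) = 6 - (3 - 6*d) = 6 + (-3 + 6*d) = 3 + 6*d)
((-15 + j(2)) + v)**2 = ((-15 + (3 + 6*2)) + 2684)**2 = ((-15 + (3 + 12)) + 2684)**2 = ((-15 + 15) + 2684)**2 = (0 + 2684)**2 = 2684**2 = 7203856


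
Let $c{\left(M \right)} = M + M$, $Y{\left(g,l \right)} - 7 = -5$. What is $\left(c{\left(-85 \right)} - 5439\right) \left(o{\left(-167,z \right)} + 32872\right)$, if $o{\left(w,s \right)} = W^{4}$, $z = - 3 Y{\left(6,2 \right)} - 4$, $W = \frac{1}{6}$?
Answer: $- \frac{238955251817}{1296} \approx -1.8438 \cdot 10^{8}$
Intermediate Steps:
$Y{\left(g,l \right)} = 2$ ($Y{\left(g,l \right)} = 7 - 5 = 2$)
$W = \frac{1}{6} \approx 0.16667$
$z = -10$ ($z = \left(-3\right) 2 - 4 = -6 - 4 = -10$)
$o{\left(w,s \right)} = \frac{1}{1296}$ ($o{\left(w,s \right)} = \left(\frac{1}{6}\right)^{4} = \frac{1}{1296}$)
$c{\left(M \right)} = 2 M$
$\left(c{\left(-85 \right)} - 5439\right) \left(o{\left(-167,z \right)} + 32872\right) = \left(2 \left(-85\right) - 5439\right) \left(\frac{1}{1296} + 32872\right) = \left(-170 - 5439\right) \frac{42602113}{1296} = \left(-5609\right) \frac{42602113}{1296} = - \frac{238955251817}{1296}$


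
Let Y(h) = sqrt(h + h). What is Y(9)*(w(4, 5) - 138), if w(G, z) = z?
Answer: -399*sqrt(2) ≈ -564.27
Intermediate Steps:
Y(h) = sqrt(2)*sqrt(h) (Y(h) = sqrt(2*h) = sqrt(2)*sqrt(h))
Y(9)*(w(4, 5) - 138) = (sqrt(2)*sqrt(9))*(5 - 138) = (sqrt(2)*3)*(-133) = (3*sqrt(2))*(-133) = -399*sqrt(2)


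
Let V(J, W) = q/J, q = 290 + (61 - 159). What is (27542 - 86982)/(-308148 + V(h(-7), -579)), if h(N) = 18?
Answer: 44580/231103 ≈ 0.19290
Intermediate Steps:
q = 192 (q = 290 - 98 = 192)
V(J, W) = 192/J
(27542 - 86982)/(-308148 + V(h(-7), -579)) = (27542 - 86982)/(-308148 + 192/18) = -59440/(-308148 + 192*(1/18)) = -59440/(-308148 + 32/3) = -59440/(-924412/3) = -59440*(-3/924412) = 44580/231103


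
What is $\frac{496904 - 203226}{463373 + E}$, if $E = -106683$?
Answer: $\frac{146839}{178345} \approx 0.82334$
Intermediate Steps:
$\frac{496904 - 203226}{463373 + E} = \frac{496904 - 203226}{463373 - 106683} = \frac{293678}{356690} = 293678 \cdot \frac{1}{356690} = \frac{146839}{178345}$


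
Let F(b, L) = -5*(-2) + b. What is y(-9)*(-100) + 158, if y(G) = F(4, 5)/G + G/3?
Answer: 5522/9 ≈ 613.56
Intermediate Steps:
F(b, L) = 10 + b
y(G) = 14/G + G/3 (y(G) = (10 + 4)/G + G/3 = 14/G + G*(⅓) = 14/G + G/3)
y(-9)*(-100) + 158 = (14/(-9) + (⅓)*(-9))*(-100) + 158 = (14*(-⅑) - 3)*(-100) + 158 = (-14/9 - 3)*(-100) + 158 = -41/9*(-100) + 158 = 4100/9 + 158 = 5522/9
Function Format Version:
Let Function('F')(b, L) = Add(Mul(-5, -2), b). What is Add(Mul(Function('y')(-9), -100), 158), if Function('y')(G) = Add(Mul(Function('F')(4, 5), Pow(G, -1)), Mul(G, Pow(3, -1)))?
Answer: Rational(5522, 9) ≈ 613.56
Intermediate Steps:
Function('F')(b, L) = Add(10, b)
Function('y')(G) = Add(Mul(14, Pow(G, -1)), Mul(Rational(1, 3), G)) (Function('y')(G) = Add(Mul(Add(10, 4), Pow(G, -1)), Mul(G, Pow(3, -1))) = Add(Mul(14, Pow(G, -1)), Mul(G, Rational(1, 3))) = Add(Mul(14, Pow(G, -1)), Mul(Rational(1, 3), G)))
Add(Mul(Function('y')(-9), -100), 158) = Add(Mul(Add(Mul(14, Pow(-9, -1)), Mul(Rational(1, 3), -9)), -100), 158) = Add(Mul(Add(Mul(14, Rational(-1, 9)), -3), -100), 158) = Add(Mul(Add(Rational(-14, 9), -3), -100), 158) = Add(Mul(Rational(-41, 9), -100), 158) = Add(Rational(4100, 9), 158) = Rational(5522, 9)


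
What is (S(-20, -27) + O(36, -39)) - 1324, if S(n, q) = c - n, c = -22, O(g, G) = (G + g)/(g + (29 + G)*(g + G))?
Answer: -29173/22 ≈ -1326.0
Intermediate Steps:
O(g, G) = (G + g)/(g + (29 + G)*(G + g))
S(n, q) = -22 - n
(S(-20, -27) + O(36, -39)) - 1324 = ((-22 - 1*(-20)) + (-39 + 36)/((-39)² + 29*(-39) + 30*36 - 39*36)) - 1324 = ((-22 + 20) - 3/(1521 - 1131 + 1080 - 1404)) - 1324 = (-2 - 3/66) - 1324 = (-2 + (1/66)*(-3)) - 1324 = (-2 - 1/22) - 1324 = -45/22 - 1324 = -29173/22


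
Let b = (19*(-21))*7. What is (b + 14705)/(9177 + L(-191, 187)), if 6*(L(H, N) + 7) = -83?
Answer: 71472/54937 ≈ 1.3010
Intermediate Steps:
L(H, N) = -125/6 (L(H, N) = -7 + (⅙)*(-83) = -7 - 83/6 = -125/6)
b = -2793 (b = -399*7 = -2793)
(b + 14705)/(9177 + L(-191, 187)) = (-2793 + 14705)/(9177 - 125/6) = 11912/(54937/6) = 11912*(6/54937) = 71472/54937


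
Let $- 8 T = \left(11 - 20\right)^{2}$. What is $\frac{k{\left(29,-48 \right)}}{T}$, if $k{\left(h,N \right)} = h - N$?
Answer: $- \frac{616}{81} \approx -7.6049$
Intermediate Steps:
$T = - \frac{81}{8}$ ($T = - \frac{\left(11 - 20\right)^{2}}{8} = - \frac{\left(-9\right)^{2}}{8} = \left(- \frac{1}{8}\right) 81 = - \frac{81}{8} \approx -10.125$)
$\frac{k{\left(29,-48 \right)}}{T} = \frac{29 - -48}{- \frac{81}{8}} = \left(29 + 48\right) \left(- \frac{8}{81}\right) = 77 \left(- \frac{8}{81}\right) = - \frac{616}{81}$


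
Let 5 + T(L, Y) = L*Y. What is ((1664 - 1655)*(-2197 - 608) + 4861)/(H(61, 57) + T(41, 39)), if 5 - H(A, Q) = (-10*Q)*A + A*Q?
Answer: -5096/8223 ≈ -0.61973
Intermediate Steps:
T(L, Y) = -5 + L*Y
H(A, Q) = 5 + 9*A*Q (H(A, Q) = 5 - ((-10*Q)*A + A*Q) = 5 - (-10*A*Q + A*Q) = 5 - (-9)*A*Q = 5 + 9*A*Q)
((1664 - 1655)*(-2197 - 608) + 4861)/(H(61, 57) + T(41, 39)) = ((1664 - 1655)*(-2197 - 608) + 4861)/((5 + 9*61*57) + (-5 + 41*39)) = (9*(-2805) + 4861)/((5 + 31293) + (-5 + 1599)) = (-25245 + 4861)/(31298 + 1594) = -20384/32892 = -20384*1/32892 = -5096/8223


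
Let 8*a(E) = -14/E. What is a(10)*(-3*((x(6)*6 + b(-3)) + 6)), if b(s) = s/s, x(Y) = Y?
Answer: 903/40 ≈ 22.575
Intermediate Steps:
a(E) = -7/(4*E) (a(E) = (-14/E)/8 = -7/(4*E))
b(s) = 1
a(10)*(-3*((x(6)*6 + b(-3)) + 6)) = (-7/4/10)*(-3*((6*6 + 1) + 6)) = (-7/4*⅒)*(-3*((36 + 1) + 6)) = -(-21)*(37 + 6)/40 = -(-21)*43/40 = -7/40*(-129) = 903/40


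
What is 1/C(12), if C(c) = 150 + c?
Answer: 1/162 ≈ 0.0061728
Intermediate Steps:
1/C(12) = 1/(150 + 12) = 1/162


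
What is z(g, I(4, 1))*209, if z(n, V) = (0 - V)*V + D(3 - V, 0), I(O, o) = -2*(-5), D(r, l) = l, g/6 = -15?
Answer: -20900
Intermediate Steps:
g = -90 (g = 6*(-15) = -90)
I(O, o) = 10
z(n, V) = -V² (z(n, V) = (0 - V)*V + 0 = (-V)*V + 0 = -V² + 0 = -V²)
z(g, I(4, 1))*209 = -1*10²*209 = -1*100*209 = -100*209 = -20900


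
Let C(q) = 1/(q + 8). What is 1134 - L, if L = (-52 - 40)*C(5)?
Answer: 14834/13 ≈ 1141.1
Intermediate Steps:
C(q) = 1/(8 + q)
L = -92/13 (L = (-52 - 40)/(8 + 5) = -92/13 ≈ -7.0769)
1134 - L = 1134 - 1*(-92/13) = 1134 + 92/13 = 14834/13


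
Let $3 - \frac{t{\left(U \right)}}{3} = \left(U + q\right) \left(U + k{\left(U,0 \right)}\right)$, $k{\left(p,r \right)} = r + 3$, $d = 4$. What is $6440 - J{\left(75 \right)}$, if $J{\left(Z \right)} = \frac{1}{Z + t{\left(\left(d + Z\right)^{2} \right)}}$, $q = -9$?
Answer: $\frac{751791045601}{116737740} \approx 6440.0$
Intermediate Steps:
$k{\left(p,r \right)} = 3 + r$
$t{\left(U \right)} = 9 - 3 \left(-9 + U\right) \left(3 + U\right)$ ($t{\left(U \right)} = 9 - 3 \left(U - 9\right) \left(U + \left(3 + 0\right)\right) = 9 - 3 \left(-9 + U\right) \left(U + 3\right) = 9 - 3 \left(-9 + U\right) \left(3 + U\right)$)
$J{\left(Z \right)} = \frac{1}{90 + Z - 3 \left(4 + Z\right)^{4} + 18 \left(4 + Z\right)^{2}}$ ($J{\left(Z \right)} = \frac{1}{Z + \left(90 - 3 \left(\left(4 + Z\right)^{2}\right)^{2} + 18 \left(4 + Z\right)^{2}\right)} = \frac{1}{Z + \left(90 - 3 \left(4 + Z\right)^{4} + 18 \left(4 + Z\right)^{2}\right)} = \frac{1}{90 + Z - 3 \left(4 + Z\right)^{4} + 18 \left(4 + Z\right)^{2}}$)
$6440 - J{\left(75 \right)} = 6440 - \frac{1}{90 + 75 - 3 \left(4 + 75\right)^{4} + 18 \left(4 + 75\right)^{2}} = 6440 - \frac{1}{90 + 75 - 3 \cdot 79^{4} + 18 \cdot 79^{2}} = 6440 - \frac{1}{90 + 75 - 116850243 + 18 \cdot 6241} = 6440 - \frac{1}{90 + 75 - 116850243 + 112338} = 6440 - \frac{1}{-116737740} = 6440 - - \frac{1}{116737740} = 6440 + \frac{1}{116737740} = \frac{751791045601}{116737740}$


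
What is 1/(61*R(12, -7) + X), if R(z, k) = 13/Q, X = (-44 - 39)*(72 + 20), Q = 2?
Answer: -2/14479 ≈ -0.00013813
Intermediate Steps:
X = -7636 (X = -83*92 = -7636)
R(z, k) = 13/2
1/(61*R(12, -7) + X) = 1/(61*(13/2) - 7636) = 1/(793/2 - 7636) = 1/(-14479/2) = -2/14479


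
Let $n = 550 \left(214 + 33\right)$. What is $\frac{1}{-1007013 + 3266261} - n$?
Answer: $- \frac{306918840799}{2259248} \approx -1.3585 \cdot 10^{5}$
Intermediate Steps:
$n = 135850$ ($n = 550 \cdot 247 = 135850$)
$\frac{1}{-1007013 + 3266261} - n = \frac{1}{-1007013 + 3266261} - 135850 = \frac{1}{2259248} - 135850 = - \frac{306918840799}{2259248}$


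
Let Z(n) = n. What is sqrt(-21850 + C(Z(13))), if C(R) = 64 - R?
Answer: I*sqrt(21799) ≈ 147.64*I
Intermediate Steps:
sqrt(-21850 + C(Z(13))) = sqrt(-21850 + (64 - 1*13)) = sqrt(-21850 + (64 - 13)) = sqrt(-21850 + 51) = sqrt(-21799) = I*sqrt(21799)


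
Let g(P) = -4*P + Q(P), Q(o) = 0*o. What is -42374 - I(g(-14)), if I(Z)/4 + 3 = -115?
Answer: -41902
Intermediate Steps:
Q(o) = 0
g(P) = -4*P (g(P) = -4*P + 0 = -4*P)
I(Z) = -472 (I(Z) = -12 + 4*(-115) = -12 - 460 = -472)
-42374 - I(g(-14)) = -42374 - 1*(-472) = -42374 + 472 = -41902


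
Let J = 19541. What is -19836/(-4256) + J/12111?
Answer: 4255267/678216 ≈ 6.2742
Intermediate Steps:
-19836/(-4256) + J/12111 = -19836/(-4256) + 19541/12111 = -19836*(-1/4256) + 19541*(1/12111) = 261/56 + 19541/12111 = 4255267/678216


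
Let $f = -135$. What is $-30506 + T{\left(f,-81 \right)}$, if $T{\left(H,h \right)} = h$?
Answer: $-30587$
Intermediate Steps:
$-30506 + T{\left(f,-81 \right)} = -30506 - 81 = -30587$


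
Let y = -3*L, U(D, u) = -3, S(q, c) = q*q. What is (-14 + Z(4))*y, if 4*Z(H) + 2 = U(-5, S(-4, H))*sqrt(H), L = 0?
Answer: 0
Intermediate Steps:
S(q, c) = q**2
y = 0 (y = -3*0 = 0)
Z(H) = -1/2 - 3*sqrt(H)/4 (Z(H) = -1/2 + (-3*sqrt(H))/4 = -1/2 - 3*sqrt(H)/4)
(-14 + Z(4))*y = (-14 + (-1/2 - 3*sqrt(4)/4))*0 = (-14 + (-1/2 - 3/4*2))*0 = (-14 + (-1/2 - 3/2))*0 = (-14 - 2)*0 = -16*0 = 0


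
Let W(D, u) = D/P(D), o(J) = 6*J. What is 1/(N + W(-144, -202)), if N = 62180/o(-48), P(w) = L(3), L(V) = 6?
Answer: -72/17273 ≈ -0.0041684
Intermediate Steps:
P(w) = 6
W(D, u) = D/6
N = -15545/72 (N = 62180/((6*(-48))) = 62180/(-288) = 62180*(-1/288) = -15545/72 ≈ -215.90)
1/(N + W(-144, -202)) = 1/(-15545/72 + (1/6)*(-144)) = 1/(-15545/72 - 24) = 1/(-17273/72) = -72/17273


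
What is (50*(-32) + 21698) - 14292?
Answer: 5806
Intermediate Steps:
(50*(-32) + 21698) - 14292 = (-1600 + 21698) - 14292 = 20098 - 14292 = 5806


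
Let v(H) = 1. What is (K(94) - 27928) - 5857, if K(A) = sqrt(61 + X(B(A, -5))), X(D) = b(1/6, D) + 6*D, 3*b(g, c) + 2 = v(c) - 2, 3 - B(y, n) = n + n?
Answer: -33785 + sqrt(138) ≈ -33773.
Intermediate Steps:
B(y, n) = 3 - 2*n (B(y, n) = 3 - (n + n) = 3 - 2*n)
b(g, c) = -1 (b(g, c) = -2/3 + (1 - 2)/3 = -2/3 + (1/3)*(-1) = -2/3 - 1/3 = -1)
X(D) = -1 + 6*D
K(A) = sqrt(138) (K(A) = sqrt(61 + (-1 + 6*(3 - 2*(-5)))) = sqrt(61 + (-1 + 6*(3 + 10))) = sqrt(61 + (-1 + 6*13)) = sqrt(61 + (-1 + 78)) = sqrt(61 + 77) = sqrt(138))
(K(94) - 27928) - 5857 = (sqrt(138) - 27928) - 5857 = (-27928 + sqrt(138)) - 5857 = -33785 + sqrt(138)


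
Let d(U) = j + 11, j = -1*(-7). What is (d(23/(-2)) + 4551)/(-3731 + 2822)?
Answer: -1523/303 ≈ -5.0264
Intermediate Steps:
j = 7
d(U) = 18 (d(U) = 7 + 11 = 18)
(d(23/(-2)) + 4551)/(-3731 + 2822) = (18 + 4551)/(-3731 + 2822) = 4569/(-909) = 4569*(-1/909) = -1523/303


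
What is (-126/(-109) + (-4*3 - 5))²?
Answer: 2982529/11881 ≈ 251.03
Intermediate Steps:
(-126/(-109) + (-4*3 - 5))² = (-126*(-1/109) + (-12 - 5))² = (126/109 - 17)² = (-1727/109)² = 2982529/11881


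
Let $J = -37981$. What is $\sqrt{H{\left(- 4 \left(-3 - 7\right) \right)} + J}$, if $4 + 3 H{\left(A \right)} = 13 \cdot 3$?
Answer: $\frac{2 i \sqrt{85431}}{3} \approx 194.86 i$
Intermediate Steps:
$H{\left(A \right)} = \frac{35}{3}$ ($H{\left(A \right)} = - \frac{4}{3} + \frac{13 \cdot 3}{3} = - \frac{4}{3} + \frac{1}{3} \cdot 39 = - \frac{4}{3} + 13 = \frac{35}{3}$)
$\sqrt{H{\left(- 4 \left(-3 - 7\right) \right)} + J} = \sqrt{\frac{35}{3} - 37981} = \sqrt{- \frac{113908}{3}} = \frac{2 i \sqrt{85431}}{3}$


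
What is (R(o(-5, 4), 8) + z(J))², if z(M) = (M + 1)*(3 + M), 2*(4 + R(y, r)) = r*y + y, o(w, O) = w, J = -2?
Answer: 3025/4 ≈ 756.25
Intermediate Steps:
R(y, r) = -4 + y/2 + r*y/2 (R(y, r) = -4 + (r*y + y)/2 = -4 + (y + r*y)/2 = -4 + (y/2 + r*y/2) = -4 + y/2 + r*y/2)
z(M) = (1 + M)*(3 + M)
(R(o(-5, 4), 8) + z(J))² = ((-4 + (½)*(-5) + (½)*8*(-5)) + (3 + (-2)² + 4*(-2)))² = ((-4 - 5/2 - 20) + (3 + 4 - 8))² = (-53/2 - 1)² = (-55/2)² = 3025/4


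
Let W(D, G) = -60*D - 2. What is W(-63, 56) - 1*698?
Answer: 3080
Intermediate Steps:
W(D, G) = -2 - 60*D
W(-63, 56) - 1*698 = (-2 - 60*(-63)) - 1*698 = (-2 + 3780) - 698 = 3778 - 698 = 3080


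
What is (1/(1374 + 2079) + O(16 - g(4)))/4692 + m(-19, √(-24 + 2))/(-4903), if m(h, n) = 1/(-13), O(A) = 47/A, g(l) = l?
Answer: 3513149543/4130663515056 ≈ 0.00085051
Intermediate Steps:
m(h, n) = -1/13
(1/(1374 + 2079) + O(16 - g(4)))/4692 + m(-19, √(-24 + 2))/(-4903) = (1/(1374 + 2079) + 47/(16 - 1*4))/4692 - 1/13/(-4903) = (1/3453 + 47/(16 - 4))*(1/4692) - 1/13*(-1/4903) = (1/3453 + 47/12)*(1/4692) + 1/63739 = (54101/13812)*(1/4692) + 1/63739 = 54101/64805904 + 1/63739 = 3513149543/4130663515056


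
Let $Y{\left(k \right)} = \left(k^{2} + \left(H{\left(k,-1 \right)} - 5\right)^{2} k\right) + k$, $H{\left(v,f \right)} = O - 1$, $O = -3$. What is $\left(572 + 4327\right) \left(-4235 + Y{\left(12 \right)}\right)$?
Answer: $-15221193$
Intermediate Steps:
$H{\left(v,f \right)} = -4$ ($H{\left(v,f \right)} = -3 - 1 = -4$)
$Y{\left(k \right)} = k^{2} + 82 k$ ($Y{\left(k \right)} = \left(k^{2} + \left(-4 - 5\right)^{2} k\right) + k = \left(k^{2} + \left(-9\right)^{2} k\right) + k = \left(k^{2} + 81 k\right) + k = k^{2} + 82 k$)
$\left(572 + 4327\right) \left(-4235 + Y{\left(12 \right)}\right) = \left(572 + 4327\right) \left(-4235 + 12 \left(82 + 12\right)\right) = 4899 \left(-4235 + 12 \cdot 94\right) = 4899 \left(-4235 + 1128\right) = 4899 \left(-3107\right) = -15221193$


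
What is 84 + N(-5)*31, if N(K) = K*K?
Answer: 859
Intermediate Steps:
N(K) = K²
84 + N(-5)*31 = 84 + (-5)²*31 = 84 + 25*31 = 84 + 775 = 859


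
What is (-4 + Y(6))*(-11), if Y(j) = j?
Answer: -22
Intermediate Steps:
(-4 + Y(6))*(-11) = (-4 + 6)*(-11) = 2*(-11) = -22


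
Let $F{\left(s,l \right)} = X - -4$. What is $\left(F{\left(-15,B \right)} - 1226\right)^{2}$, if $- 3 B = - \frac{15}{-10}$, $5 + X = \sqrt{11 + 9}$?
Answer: $1505549 - 4908 \sqrt{5} \approx 1.4946 \cdot 10^{6}$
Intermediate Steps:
$X = -5 + 2 \sqrt{5}$ ($X = -5 + \sqrt{11 + 9} = -5 + \sqrt{20} = -5 + 2 \sqrt{5} \approx -0.52786$)
$B = - \frac{1}{2}$ ($B = - \frac{\left(-15\right) \frac{1}{-10}}{3} = - \frac{\left(-15\right) \left(- \frac{1}{10}\right)}{3} = \left(- \frac{1}{3}\right) \frac{3}{2} = - \frac{1}{2} \approx -0.5$)
$F{\left(s,l \right)} = -1 + 2 \sqrt{5}$ ($F{\left(s,l \right)} = \left(-5 + 2 \sqrt{5}\right) - -4 = \left(-5 + 2 \sqrt{5}\right) + 4 = -1 + 2 \sqrt{5}$)
$\left(F{\left(-15,B \right)} - 1226\right)^{2} = \left(\left(-1 + 2 \sqrt{5}\right) - 1226\right)^{2} = \left(-1227 + 2 \sqrt{5}\right)^{2}$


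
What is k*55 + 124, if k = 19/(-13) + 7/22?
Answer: 1589/26 ≈ 61.115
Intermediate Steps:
k = -327/286 (k = 19*(-1/13) + 7*(1/22) = -19/13 + 7/22 = -327/286 ≈ -1.1434)
k*55 + 124 = -327/286*55 + 124 = -1635/26 + 124 = 1589/26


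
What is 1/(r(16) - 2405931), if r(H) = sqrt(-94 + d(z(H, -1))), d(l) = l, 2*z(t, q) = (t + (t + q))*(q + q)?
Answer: -2405931/5788503976886 - 5*I*sqrt(5)/5788503976886 ≈ -4.1564e-7 - 1.9315e-12*I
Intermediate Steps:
z(t, q) = q*(q + 2*t) (z(t, q) = ((t + (t + q))*(q + q))/2 = ((t + (q + t))*(2*q))/2 = ((q + 2*t)*(2*q))/2 = (2*q*(q + 2*t))/2 = q*(q + 2*t))
r(H) = sqrt(-93 - 2*H) (r(H) = sqrt(-94 - (-1 + 2*H)) = sqrt(-94 + (1 - 2*H)) = sqrt(-93 - 2*H))
1/(r(16) - 2405931) = 1/(sqrt(-93 - 2*16) - 2405931) = 1/(sqrt(-93 - 32) - 2405931) = 1/(sqrt(-125) - 2405931) = 1/(5*I*sqrt(5) - 2405931) = 1/(-2405931 + 5*I*sqrt(5))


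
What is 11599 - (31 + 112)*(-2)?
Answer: 11885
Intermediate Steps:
11599 - (31 + 112)*(-2) = 11599 - 143*(-2) = 11599 - 1*(-286) = 11599 + 286 = 11885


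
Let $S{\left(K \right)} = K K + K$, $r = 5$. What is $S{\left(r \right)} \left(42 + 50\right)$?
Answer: $2760$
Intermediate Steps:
$S{\left(K \right)} = K + K^{2}$ ($S{\left(K \right)} = K^{2} + K = K + K^{2}$)
$S{\left(r \right)} \left(42 + 50\right) = 5 \left(1 + 5\right) \left(42 + 50\right) = 5 \cdot 6 \cdot 92 = 30 \cdot 92 = 2760$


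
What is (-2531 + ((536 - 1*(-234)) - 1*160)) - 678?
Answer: -2599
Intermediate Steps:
(-2531 + ((536 - 1*(-234)) - 1*160)) - 678 = (-2531 + ((536 + 234) - 160)) - 678 = (-2531 + (770 - 160)) - 678 = (-2531 + 610) - 678 = -1921 - 678 = -2599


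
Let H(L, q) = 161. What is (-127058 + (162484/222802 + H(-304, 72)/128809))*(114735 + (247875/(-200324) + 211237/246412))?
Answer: -37962537166059278753948323852/2604121427476375811 ≈ -1.4578e+10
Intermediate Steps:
(-127058 + (162484/222802 + H(-304, 72)/128809))*(114735 + (247875/(-200324) + 211237/246412)) = (-127058 + (162484/222802 + 161/128809))*(114735 + (247875/(-200324) + 211237/246412)) = (-127058 + (162484*(1/222802) + 161*(1/128809)))*(114735 + (247875*(-1/200324) + 211237*(1/246412))) = (-127058 + (81242/111401 + 161/128809))*(114735 + (-247875/200324 + 211237/246412)) = (-127058 + 616625667/844085377)*(114735 - 1172720857/3085139843) = -107247183205199/844085377*353972347165748/3085139843 = -37962537166059278753948323852/2604121427476375811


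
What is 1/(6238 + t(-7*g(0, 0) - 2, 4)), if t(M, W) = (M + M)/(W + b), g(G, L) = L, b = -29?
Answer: 25/155954 ≈ 0.00016030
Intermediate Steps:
t(M, W) = 2*M/(-29 + W) (t(M, W) = (M + M)/(W - 29) = (2*M)/(-29 + W) = 2*M/(-29 + W))
1/(6238 + t(-7*g(0, 0) - 2, 4)) = 1/(6238 + 2*(-7*0 - 2)/(-29 + 4)) = 1/(6238 + 2*(0 - 2)/(-25)) = 1/(6238 + 2*(-2)*(-1/25)) = 1/(6238 + 4/25) = 1/(155954/25) = 25/155954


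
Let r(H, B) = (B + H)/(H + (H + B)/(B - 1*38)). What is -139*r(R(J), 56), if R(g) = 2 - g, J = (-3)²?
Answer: 17514/11 ≈ 1592.2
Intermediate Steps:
J = 9
r(H, B) = (B + H)/(H + (B + H)/(-38 + B)) (r(H, B) = (B + H)/(H + (B + H)/(B - 38)) = (B + H)/(H + (B + H)/(-38 + B)))
-139*r(R(J), 56) = -139*(56² - 38*56 - 38*(2 - 1*9) + 56*(2 - 1*9))/(56 - 37*(2 - 1*9) + 56*(2 - 1*9)) = -139*(3136 - 2128 - 38*(2 - 9) + 56*(2 - 9))/(56 - 37*(2 - 9) + 56*(2 - 9)) = -139*(3136 - 2128 - 38*(-7) + 56*(-7))/(56 - 37*(-7) + 56*(-7)) = -139*(3136 - 2128 + 266 - 392)/(56 + 259 - 392) = -139*882/(-77) = -(-139)*882/77 = -139*(-126/11) = 17514/11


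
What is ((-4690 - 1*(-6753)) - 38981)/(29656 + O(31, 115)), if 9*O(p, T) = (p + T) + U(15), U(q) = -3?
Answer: -332262/267047 ≈ -1.2442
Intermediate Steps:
O(p, T) = -1/3 + T/9 + p/9 (O(p, T) = ((p + T) - 3)/9 = ((T + p) - 3)/9 = (-3 + T + p)/9 = -1/3 + T/9 + p/9)
((-4690 - 1*(-6753)) - 38981)/(29656 + O(31, 115)) = ((-4690 - 1*(-6753)) - 38981)/(29656 + (-1/3 + (1/9)*115 + (1/9)*31)) = ((-4690 + 6753) - 38981)/(29656 + (-1/3 + 115/9 + 31/9)) = (2063 - 38981)/(29656 + 143/9) = -36918/267047/9 = -36918*9/267047 = -332262/267047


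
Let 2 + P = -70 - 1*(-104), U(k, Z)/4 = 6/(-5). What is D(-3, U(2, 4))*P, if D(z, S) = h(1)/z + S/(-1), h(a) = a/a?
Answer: 2144/15 ≈ 142.93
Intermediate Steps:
h(a) = 1
U(k, Z) = -24/5 (U(k, Z) = 4*(6/(-5)) = 4*(6*(-⅕)) = 4*(-6/5) = -24/5)
P = 32 (P = -2 + (-70 - 1*(-104)) = -2 + (-70 + 104) = -2 + 34 = 32)
D(z, S) = 1/z - S (D(z, S) = 1/z + S/(-1) = 1/z + S*(-1) = 1/z - S)
D(-3, U(2, 4))*P = (1/(-3) - 1*(-24/5))*32 = (-⅓ + 24/5)*32 = (67/15)*32 = 2144/15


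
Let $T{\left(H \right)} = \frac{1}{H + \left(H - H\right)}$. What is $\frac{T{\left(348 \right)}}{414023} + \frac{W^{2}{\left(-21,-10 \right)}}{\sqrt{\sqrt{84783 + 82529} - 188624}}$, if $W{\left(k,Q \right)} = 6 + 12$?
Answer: $\frac{1}{144080004} - \frac{162 i}{\sqrt{47156 - \sqrt{10457}}} \approx 6.9406 \cdot 10^{-9} - 0.74682 i$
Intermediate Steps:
$W{\left(k,Q \right)} = 18$
$T{\left(H \right)} = \frac{1}{H}$ ($T{\left(H \right)} = \frac{1}{H + 0} = \frac{1}{H}$)
$\frac{T{\left(348 \right)}}{414023} + \frac{W^{2}{\left(-21,-10 \right)}}{\sqrt{\sqrt{84783 + 82529} - 188624}} = \frac{1}{348 \cdot 414023} + \frac{18^{2}}{\sqrt{\sqrt{84783 + 82529} - 188624}} = \frac{1}{348} \cdot \frac{1}{414023} + \frac{324}{\sqrt{\sqrt{167312} - 188624}} = \frac{1}{144080004} + \frac{324}{\sqrt{4 \sqrt{10457} - 188624}} = \frac{1}{144080004} + \frac{324}{\sqrt{-188624 + 4 \sqrt{10457}}}$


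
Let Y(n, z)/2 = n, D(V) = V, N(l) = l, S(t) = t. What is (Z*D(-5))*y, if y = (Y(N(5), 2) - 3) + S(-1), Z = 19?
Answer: -570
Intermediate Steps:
Y(n, z) = 2*n
y = 6 (y = (2*5 - 3) - 1 = (10 - 3) - 1 = 7 - 1 = 6)
(Z*D(-5))*y = (19*(-5))*6 = -95*6 = -570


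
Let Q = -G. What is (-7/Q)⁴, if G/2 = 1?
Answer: 2401/16 ≈ 150.06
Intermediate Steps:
G = 2 (G = 2*1 = 2)
Q = -2 (Q = -1*2 = -2)
(-7/Q)⁴ = (-7/(-2))⁴ = (-7*(-½))⁴ = (7/2)⁴ = 2401/16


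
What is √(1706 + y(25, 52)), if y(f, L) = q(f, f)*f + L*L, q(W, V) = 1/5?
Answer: √4415 ≈ 66.445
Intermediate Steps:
q(W, V) = ⅕
y(f, L) = L² + f/5 (y(f, L) = f/5 + L*L = f/5 + L² = L² + f/5)
√(1706 + y(25, 52)) = √(1706 + (52² + (⅕)*25)) = √(1706 + (2704 + 5)) = √(1706 + 2709) = √4415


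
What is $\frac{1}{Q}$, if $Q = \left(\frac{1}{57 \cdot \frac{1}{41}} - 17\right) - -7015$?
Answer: $\frac{57}{398927} \approx 0.00014288$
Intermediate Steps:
$Q = \frac{398927}{57}$ ($Q = \left(\frac{1}{57 \cdot \frac{1}{41}} - 17\right) + 7015 = \left(\frac{1}{\frac{57}{41}} - 17\right) + 7015 = \left(\frac{41}{57} - 17\right) + 7015 = - \frac{928}{57} + 7015 = \frac{398927}{57} \approx 6998.7$)
$\frac{1}{Q} = \frac{1}{\frac{398927}{57}} = \frac{57}{398927}$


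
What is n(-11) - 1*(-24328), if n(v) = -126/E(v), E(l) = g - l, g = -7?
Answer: 48593/2 ≈ 24297.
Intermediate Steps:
E(l) = -7 - l
n(v) = -126/(-7 - v)
n(-11) - 1*(-24328) = 126/(7 - 11) - 1*(-24328) = 126/(-4) + 24328 = 126*(-¼) + 24328 = -63/2 + 24328 = 48593/2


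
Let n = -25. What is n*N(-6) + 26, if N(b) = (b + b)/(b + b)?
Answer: 1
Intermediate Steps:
N(b) = 1 (N(b) = (2*b)/((2*b)) = (2*b)*(1/(2*b)) = 1)
n*N(-6) + 26 = -25*1 + 26 = -25 + 26 = 1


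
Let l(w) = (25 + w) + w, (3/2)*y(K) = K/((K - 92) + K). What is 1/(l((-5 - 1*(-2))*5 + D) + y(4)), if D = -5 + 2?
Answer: -63/695 ≈ -0.090647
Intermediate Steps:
D = -3
y(K) = 2*K/(3*(-92 + 2*K)) (y(K) = 2*(K/((K - 92) + K))/3 = 2*(K/((-92 + K) + K))/3 = 2*(K/(-92 + 2*K))/3 = 2*K/(3*(-92 + 2*K)))
l(w) = 25 + 2*w
1/(l((-5 - 1*(-2))*5 + D) + y(4)) = 1/((25 + 2*((-5 - 1*(-2))*5 - 3)) + (1/3)*4/(-46 + 4)) = 1/((25 + 2*((-5 + 2)*5 - 3)) + (1/3)*4/(-42)) = 1/((25 + 2*(-3*5 - 3)) + (1/3)*4*(-1/42)) = 1/((25 + 2*(-15 - 3)) - 2/63) = 1/((25 + 2*(-18)) - 2/63) = 1/((25 - 36) - 2/63) = 1/(-11 - 2/63) = 1/(-695/63) = -63/695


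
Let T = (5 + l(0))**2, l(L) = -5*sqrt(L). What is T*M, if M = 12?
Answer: 300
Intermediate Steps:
T = 25 (T = (5 - 5*sqrt(0))**2 = (5 - 5*0)**2 = (5 + 0)**2 = 5**2 = 25)
T*M = 25*12 = 300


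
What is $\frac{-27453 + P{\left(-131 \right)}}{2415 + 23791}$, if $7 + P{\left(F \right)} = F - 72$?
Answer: $- \frac{27663}{26206} \approx -1.0556$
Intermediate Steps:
$P{\left(F \right)} = -79 + F$ ($P{\left(F \right)} = -7 + \left(F - 72\right) = -7 + \left(-72 + F\right) = -79 + F$)
$\frac{-27453 + P{\left(-131 \right)}}{2415 + 23791} = \frac{-27453 - 210}{2415 + 23791} = \frac{-27453 - 210}{26206} = \left(-27663\right) \frac{1}{26206} = - \frac{27663}{26206}$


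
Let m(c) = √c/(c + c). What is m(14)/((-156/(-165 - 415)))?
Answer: 145*√14/1092 ≈ 0.49683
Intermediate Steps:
m(c) = 1/(2*√c) (m(c) = √c/((2*c)) = (1/(2*c))*√c = 1/(2*√c))
m(14)/((-156/(-165 - 415))) = (1/(2*√14))/((-156/(-165 - 415))) = ((√14/14)/2)/((-156/(-580))) = (√14/28)/((-156*(-1/580))) = (√14/28)/(39/145) = (√14/28)*(145/39) = 145*√14/1092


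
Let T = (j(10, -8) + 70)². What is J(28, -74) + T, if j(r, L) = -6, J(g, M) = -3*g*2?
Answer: 3928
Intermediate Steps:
J(g, M) = -6*g
T = 4096 (T = (-6 + 70)² = 64² = 4096)
J(28, -74) + T = -6*28 + 4096 = -168 + 4096 = 3928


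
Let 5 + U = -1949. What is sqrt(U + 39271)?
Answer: sqrt(37317) ≈ 193.18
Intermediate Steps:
U = -1954 (U = -5 - 1949 = -1954)
sqrt(U + 39271) = sqrt(-1954 + 39271) = sqrt(37317)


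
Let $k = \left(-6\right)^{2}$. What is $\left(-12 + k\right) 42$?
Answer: $1008$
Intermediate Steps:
$k = 36$
$\left(-12 + k\right) 42 = \left(-12 + 36\right) 42 = 24 \cdot 42 = 1008$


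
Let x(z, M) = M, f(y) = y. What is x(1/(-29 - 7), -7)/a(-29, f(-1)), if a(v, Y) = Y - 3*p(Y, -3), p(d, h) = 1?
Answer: 7/4 ≈ 1.7500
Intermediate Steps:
a(v, Y) = -3 + Y (a(v, Y) = Y - 3*1 = Y - 3 = -3 + Y)
x(1/(-29 - 7), -7)/a(-29, f(-1)) = -7/(-3 - 1) = -7/(-4) = -7*(-¼) = 7/4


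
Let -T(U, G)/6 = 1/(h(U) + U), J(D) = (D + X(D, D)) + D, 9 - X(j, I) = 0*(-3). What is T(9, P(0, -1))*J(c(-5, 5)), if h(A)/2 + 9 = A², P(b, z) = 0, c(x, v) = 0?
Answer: -6/17 ≈ -0.35294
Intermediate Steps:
X(j, I) = 9 (X(j, I) = 9 - 0*(-3) = 9 - 1*0 = 9 + 0 = 9)
J(D) = 9 + 2*D (J(D) = (D + 9) + D = (9 + D) + D = 9 + 2*D)
h(A) = -18 + 2*A²
T(U, G) = -6/(-18 + U + 2*U²) (T(U, G) = -6/((-18 + 2*U²) + U) = -6/(-18 + U + 2*U²))
T(9, P(0, -1))*J(c(-5, 5)) = (-6/(-18 + 9 + 2*9²))*(9 + 2*0) = (-6/(-18 + 9 + 2*81))*(9 + 0) = -6/(-18 + 9 + 162)*9 = -6/153*9 = -6*1/153*9 = -2/51*9 = -6/17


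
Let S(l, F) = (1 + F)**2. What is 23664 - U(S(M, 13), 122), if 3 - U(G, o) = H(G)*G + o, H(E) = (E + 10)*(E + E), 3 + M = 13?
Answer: 15851175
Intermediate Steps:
M = 10 (M = -3 + 13 = 10)
H(E) = 2*E*(10 + E) (H(E) = (10 + E)*(2*E) = 2*E*(10 + E))
U(G, o) = 3 - o - 2*G**2*(10 + G) (U(G, o) = 3 - ((2*G*(10 + G))*G + o) = 3 - (2*G**2*(10 + G) + o) = 3 - (o + 2*G**2*(10 + G)) = 3 + (-o - 2*G**2*(10 + G)) = 3 - o - 2*G**2*(10 + G))
23664 - U(S(M, 13), 122) = 23664 - (3 - 1*122 - 2*((1 + 13)**2)**2*(10 + (1 + 13)**2)) = 23664 - (3 - 122 - 2*(14**2)**2*(10 + 14**2)) = 23664 - (3 - 122 - 2*196**2*(10 + 196)) = 23664 - (3 - 122 - 2*38416*206) = 23664 - (3 - 122 - 15827392) = 23664 - 1*(-15827511) = 23664 + 15827511 = 15851175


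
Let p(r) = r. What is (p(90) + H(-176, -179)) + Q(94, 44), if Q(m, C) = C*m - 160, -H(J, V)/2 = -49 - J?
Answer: 3812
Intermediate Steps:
H(J, V) = 98 + 2*J (H(J, V) = -2*(-49 - J) = 98 + 2*J)
Q(m, C) = -160 + C*m
(p(90) + H(-176, -179)) + Q(94, 44) = (90 + (98 + 2*(-176))) + (-160 + 44*94) = (90 + (98 - 352)) + (-160 + 4136) = (90 - 254) + 3976 = -164 + 3976 = 3812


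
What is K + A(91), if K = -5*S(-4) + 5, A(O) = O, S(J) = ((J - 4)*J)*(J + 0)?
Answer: 736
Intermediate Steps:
S(J) = J²*(-4 + J) (S(J) = ((-4 + J)*J)*J = (J*(-4 + J))*J = J²*(-4 + J))
K = 645 (K = -5*(-4)²*(-4 - 4) + 5 = -80*(-8) + 5 = -5*(-128) + 5 = 640 + 5 = 645)
K + A(91) = 645 + 91 = 736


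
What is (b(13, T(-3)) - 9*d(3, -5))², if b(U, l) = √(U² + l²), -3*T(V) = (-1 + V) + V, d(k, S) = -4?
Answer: (108 + √1570)²/9 ≈ 2421.4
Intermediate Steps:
T(V) = ⅓ - 2*V/3 (T(V) = -((-1 + V) + V)/3 = -(-1 + 2*V)/3 = ⅓ - 2*V/3)
(b(13, T(-3)) - 9*d(3, -5))² = (√(13² + (⅓ - ⅔*(-3))²) - 9*(-4))² = (√(169 + (⅓ + 2)²) + 36)² = (√(169 + (7/3)²) + 36)² = (√(169 + 49/9) + 36)² = (√(1570/9) + 36)² = (√1570/3 + 36)² = (36 + √1570/3)²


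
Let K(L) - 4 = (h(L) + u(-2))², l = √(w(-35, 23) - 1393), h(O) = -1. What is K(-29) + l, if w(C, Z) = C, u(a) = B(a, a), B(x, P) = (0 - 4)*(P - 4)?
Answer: 533 + 2*I*√357 ≈ 533.0 + 37.789*I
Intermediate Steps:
B(x, P) = 16 - 4*P (B(x, P) = -4*(-4 + P) = 16 - 4*P)
u(a) = 16 - 4*a
l = 2*I*√357 (l = √(-35 - 1393) = √(-1428) = 2*I*√357 ≈ 37.789*I)
K(L) = 533 (K(L) = 4 + (-1 + (16 - 4*(-2)))² = 4 + (-1 + (16 + 8))² = 4 + (-1 + 24)² = 4 + 23² = 4 + 529 = 533)
K(-29) + l = 533 + 2*I*√357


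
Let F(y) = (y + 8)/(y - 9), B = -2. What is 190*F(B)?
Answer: -1140/11 ≈ -103.64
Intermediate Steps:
F(y) = (8 + y)/(-9 + y)
190*F(B) = 190*((8 - 2)/(-9 - 2)) = 190*(6/(-11)) = 190*(-1/11*6) = 190*(-6/11) = -1140/11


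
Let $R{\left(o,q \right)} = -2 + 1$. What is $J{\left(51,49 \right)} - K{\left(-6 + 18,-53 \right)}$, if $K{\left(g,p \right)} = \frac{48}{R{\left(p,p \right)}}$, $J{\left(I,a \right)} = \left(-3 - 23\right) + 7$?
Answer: $29$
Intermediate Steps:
$J{\left(I,a \right)} = -19$ ($J{\left(I,a \right)} = -26 + 7 = -19$)
$R{\left(o,q \right)} = -1$
$K{\left(g,p \right)} = -48$ ($K{\left(g,p \right)} = \frac{48}{-1} = 48 \left(-1\right) = -48$)
$J{\left(51,49 \right)} - K{\left(-6 + 18,-53 \right)} = -19 - -48 = -19 + 48 = 29$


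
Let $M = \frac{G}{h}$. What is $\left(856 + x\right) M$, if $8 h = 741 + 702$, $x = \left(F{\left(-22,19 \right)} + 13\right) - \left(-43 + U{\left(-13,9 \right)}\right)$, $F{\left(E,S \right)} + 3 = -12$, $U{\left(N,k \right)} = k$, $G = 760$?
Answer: $\frac{48640}{13} \approx 3741.5$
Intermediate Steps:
$F{\left(E,S \right)} = -15$ ($F{\left(E,S \right)} = -3 - 12 = -15$)
$x = 32$ ($x = \left(-15 + 13\right) + \left(43 - 9\right) = -2 + \left(43 - 9\right) = -2 + 34 = 32$)
$h = \frac{1443}{8}$ ($h = \frac{741 + 702}{8} = \frac{1}{8} \cdot 1443 = \frac{1443}{8} \approx 180.38$)
$M = \frac{6080}{1443}$ ($M = \frac{760}{\frac{1443}{8}} = 760 \cdot \frac{8}{1443} = \frac{6080}{1443} \approx 4.2134$)
$\left(856 + x\right) M = \left(856 + 32\right) \frac{6080}{1443} = 888 \cdot \frac{6080}{1443} = \frac{48640}{13}$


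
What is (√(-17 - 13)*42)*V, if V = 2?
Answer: 84*I*√30 ≈ 460.09*I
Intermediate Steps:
(√(-17 - 13)*42)*V = (√(-17 - 13)*42)*2 = (√(-30)*42)*2 = ((I*√30)*42)*2 = (42*I*√30)*2 = 84*I*√30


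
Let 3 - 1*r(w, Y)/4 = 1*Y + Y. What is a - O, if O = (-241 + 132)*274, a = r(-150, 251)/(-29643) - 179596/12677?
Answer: 11217875771390/375784311 ≈ 29852.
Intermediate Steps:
r(w, Y) = 12 - 8*Y (r(w, Y) = 12 - 4*(1*Y + Y) = 12 - 4*(Y + Y) = 12 - 8*Y)
a = -5298460936/375784311 (a = (12 - 8*251)/(-29643) - 179596/12677 = (12 - 2008)*(-1/29643) - 179596*1/12677 = -1996*(-1/29643) - 179596/12677 = 1996/29643 - 179596/12677 = -5298460936/375784311 ≈ -14.100)
O = -29866 (O = -109*274 = -29866)
a - O = -5298460936/375784311 - 1*(-29866) = -5298460936/375784311 + 29866 = 11217875771390/375784311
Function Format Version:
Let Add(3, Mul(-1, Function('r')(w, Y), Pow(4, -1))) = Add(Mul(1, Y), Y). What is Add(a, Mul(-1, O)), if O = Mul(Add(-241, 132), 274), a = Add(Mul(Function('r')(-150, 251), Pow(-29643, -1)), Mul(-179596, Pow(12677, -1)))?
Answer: Rational(11217875771390, 375784311) ≈ 29852.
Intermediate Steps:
Function('r')(w, Y) = Add(12, Mul(-8, Y)) (Function('r')(w, Y) = Add(12, Mul(-4, Add(Mul(1, Y), Y))) = Add(12, Mul(-4, Add(Y, Y))) = Add(12, Mul(-4, Mul(2, Y))) = Add(12, Mul(-8, Y)))
a = Rational(-5298460936, 375784311) (a = Add(Mul(Add(12, Mul(-8, 251)), Pow(-29643, -1)), Mul(-179596, Pow(12677, -1))) = Add(Mul(Add(12, -2008), Rational(-1, 29643)), Mul(-179596, Rational(1, 12677))) = Add(Mul(-1996, Rational(-1, 29643)), Rational(-179596, 12677)) = Add(Rational(1996, 29643), Rational(-179596, 12677)) = Rational(-5298460936, 375784311) ≈ -14.100)
O = -29866 (O = Mul(-109, 274) = -29866)
Add(a, Mul(-1, O)) = Add(Rational(-5298460936, 375784311), Mul(-1, -29866)) = Add(Rational(-5298460936, 375784311), 29866) = Rational(11217875771390, 375784311)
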